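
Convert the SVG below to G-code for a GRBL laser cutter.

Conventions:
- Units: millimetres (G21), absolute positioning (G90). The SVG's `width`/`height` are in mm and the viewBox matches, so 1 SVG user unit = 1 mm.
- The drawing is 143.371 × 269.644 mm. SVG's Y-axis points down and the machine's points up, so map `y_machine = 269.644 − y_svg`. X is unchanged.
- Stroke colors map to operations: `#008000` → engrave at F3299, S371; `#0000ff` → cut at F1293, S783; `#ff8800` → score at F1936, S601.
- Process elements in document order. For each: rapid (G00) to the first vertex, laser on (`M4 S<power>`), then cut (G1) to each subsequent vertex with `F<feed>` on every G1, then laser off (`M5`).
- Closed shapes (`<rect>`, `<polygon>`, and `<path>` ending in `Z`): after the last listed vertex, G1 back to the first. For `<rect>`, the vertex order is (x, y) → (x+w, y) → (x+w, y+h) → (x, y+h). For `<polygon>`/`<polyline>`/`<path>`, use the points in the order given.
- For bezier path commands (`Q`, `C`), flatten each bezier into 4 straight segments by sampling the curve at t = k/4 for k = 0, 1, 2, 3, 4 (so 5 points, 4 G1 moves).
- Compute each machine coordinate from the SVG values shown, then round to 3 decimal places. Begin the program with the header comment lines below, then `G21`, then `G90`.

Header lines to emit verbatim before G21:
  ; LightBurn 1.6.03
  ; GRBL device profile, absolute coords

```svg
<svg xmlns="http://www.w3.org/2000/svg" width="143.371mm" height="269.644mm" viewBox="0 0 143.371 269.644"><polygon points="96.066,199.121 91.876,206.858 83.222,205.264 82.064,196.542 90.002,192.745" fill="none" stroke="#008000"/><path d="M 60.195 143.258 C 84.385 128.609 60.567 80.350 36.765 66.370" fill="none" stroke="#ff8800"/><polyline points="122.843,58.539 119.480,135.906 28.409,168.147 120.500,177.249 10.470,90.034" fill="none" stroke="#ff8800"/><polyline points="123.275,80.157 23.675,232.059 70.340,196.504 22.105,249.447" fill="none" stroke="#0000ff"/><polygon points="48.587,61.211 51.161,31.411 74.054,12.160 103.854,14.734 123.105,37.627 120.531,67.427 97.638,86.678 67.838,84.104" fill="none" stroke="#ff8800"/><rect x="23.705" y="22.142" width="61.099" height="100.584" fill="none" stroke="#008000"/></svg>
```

; LightBurn 1.6.03
; GRBL device profile, absolute coords
G21
G90
G00 X96.066 Y70.523
M4 S371
G1 X91.876 Y62.786 F3299
G1 X83.222 Y64.380 F3299
G1 X82.064 Y73.102 F3299
G1 X90.002 Y76.899 F3299
G1 X96.066 Y70.523 F3299
M5
G00 X60.195 Y126.386
M4 S601
G1 X70.086 Y142.614 F1936
G1 X66.477 Y165.081 F1936
G1 X53.869 Y187.422 F1936
G1 X36.765 Y203.274 F1936
M5
G00 X122.843 Y211.105
M4 S601
G1 X119.480 Y133.738 F1936
G1 X28.409 Y101.497 F1936
G1 X120.500 Y92.395 F1936
G1 X10.470 Y179.610 F1936
M5
G00 X123.275 Y189.487
M4 S783
G1 X23.675 Y37.585 F1293
G1 X70.340 Y73.140 F1293
G1 X22.105 Y20.197 F1293
M5
G00 X48.587 Y208.433
M4 S601
G1 X51.161 Y238.233 F1936
G1 X74.054 Y257.484 F1936
G1 X103.854 Y254.910 F1936
G1 X123.105 Y232.017 F1936
G1 X120.531 Y202.217 F1936
G1 X97.638 Y182.966 F1936
G1 X67.838 Y185.540 F1936
G1 X48.587 Y208.433 F1936
M5
G00 X23.705 Y247.502
M4 S371
G1 X84.804 Y247.502 F3299
G1 X84.804 Y146.918 F3299
G1 X23.705 Y146.918 F3299
G1 X23.705 Y247.502 F3299
M5

Since the viewBox matches the mm dimensions, user units are millimetres directly. The only transform is the Y-flip y_m = 269.644 − y_svg.

Shape 1 is a regular polygon drawn with `<polygon>`. Its stroke #008000 means engrave at S371, F3299. After flipping Y the toolpath is (96.066,70.523) → (91.876,62.786) → (83.222,64.380) → (82.064,73.102) → (90.002,76.899) → (96.066,70.523), returning to the start.

Shape 2 is a cubic bezier drawn with `<path>`. Its stroke #ff8800 means score at S601, F1936. After flipping Y the toolpath is (60.195,126.386) → (70.086,142.614) → (66.477,165.081) → (53.869,187.422) → (36.765,203.274).

Shape 3 is a open polyline drawn with `<polyline>`. Its stroke #ff8800 means score at S601, F1936. After flipping Y the toolpath is (122.843,211.105) → (119.480,133.738) → (28.409,101.497) → (120.500,92.395) → (10.470,179.610).

Shape 4 is a open polyline drawn with `<polyline>`. Its stroke #0000ff means cut at S783, F1293. After flipping Y the toolpath is (123.275,189.487) → (23.675,37.585) → (70.340,73.140) → (22.105,20.197).

Shape 5 is a regular polygon drawn with `<polygon>`. Its stroke #ff8800 means score at S601, F1936. After flipping Y the toolpath is (48.587,208.433) → (51.161,238.233) → (74.054,257.484) → (103.854,254.910) → (123.105,232.017) → (120.531,202.217) → (97.638,182.966) → (67.838,185.540) → (48.587,208.433), returning to the start.

Shape 6 is a rectangle drawn with `<rect>`. Its stroke #008000 means engrave at S371, F3299. After flipping Y the toolpath is (23.705,247.502) → (84.804,247.502) → (84.804,146.918) → (23.705,146.918) → (23.705,247.502), returning to the start.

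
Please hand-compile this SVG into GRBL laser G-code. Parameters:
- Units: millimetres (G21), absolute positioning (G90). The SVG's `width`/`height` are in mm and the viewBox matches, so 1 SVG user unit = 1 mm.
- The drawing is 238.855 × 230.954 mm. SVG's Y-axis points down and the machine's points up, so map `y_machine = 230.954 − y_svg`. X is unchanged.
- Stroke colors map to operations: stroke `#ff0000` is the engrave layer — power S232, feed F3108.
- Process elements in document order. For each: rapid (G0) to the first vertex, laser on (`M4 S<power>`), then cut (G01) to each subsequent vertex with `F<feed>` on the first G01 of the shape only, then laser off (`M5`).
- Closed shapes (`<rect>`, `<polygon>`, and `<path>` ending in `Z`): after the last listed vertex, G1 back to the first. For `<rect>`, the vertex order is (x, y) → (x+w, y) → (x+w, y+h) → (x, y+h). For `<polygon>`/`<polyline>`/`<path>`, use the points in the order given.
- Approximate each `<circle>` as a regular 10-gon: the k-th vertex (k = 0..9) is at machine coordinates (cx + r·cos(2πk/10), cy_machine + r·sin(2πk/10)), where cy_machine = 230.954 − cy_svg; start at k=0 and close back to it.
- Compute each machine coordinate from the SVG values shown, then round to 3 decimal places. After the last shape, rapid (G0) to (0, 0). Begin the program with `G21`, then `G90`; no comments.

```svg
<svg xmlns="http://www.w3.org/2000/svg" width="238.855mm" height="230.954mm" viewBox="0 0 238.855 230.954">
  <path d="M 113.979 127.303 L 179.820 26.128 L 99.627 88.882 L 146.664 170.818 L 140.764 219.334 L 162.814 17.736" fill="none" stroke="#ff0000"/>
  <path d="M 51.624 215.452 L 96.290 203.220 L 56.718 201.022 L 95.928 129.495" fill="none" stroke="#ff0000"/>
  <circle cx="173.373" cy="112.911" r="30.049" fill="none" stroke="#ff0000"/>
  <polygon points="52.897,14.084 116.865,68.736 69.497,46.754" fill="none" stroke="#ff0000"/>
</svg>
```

1 u = 1 mm; y_m = 230.954 − y.

[1] `<path>` open polyline, #ff0000→engrave S232 F3108: (113.979,103.651) → (179.820,204.826) → (99.627,142.072) → (146.664,60.136) → (140.764,11.620) → (162.814,213.218)

[2] `<path>` open polyline, #ff0000→engrave S232 F3108: (51.624,15.502) → (96.290,27.734) → (56.718,29.932) → (95.928,101.459)

[3] `<circle>` circle, #ff0000→engrave S232 F3108: (203.422,118.043) → (197.683,135.705) → (182.659,146.621) → (164.087,146.621) → (149.063,135.705) → (143.324,118.043) → (149.063,100.381) → (164.087,89.465) → (182.659,89.465) → (197.683,100.381) → (203.422,118.043) (closed)

[4] `<polygon>` closed polygon, #ff0000→engrave S232 F3108: (52.897,216.870) → (116.865,162.218) → (69.497,184.200) → (52.897,216.870) (closed)

G21
G90
G0 X113.979 Y103.651
M4 S232
G01 X179.820 Y204.826 F3108
G01 X99.627 Y142.072
G01 X146.664 Y60.136
G01 X140.764 Y11.620
G01 X162.814 Y213.218
M5
G0 X51.624 Y15.502
M4 S232
G01 X96.290 Y27.734 F3108
G01 X56.718 Y29.932
G01 X95.928 Y101.459
M5
G0 X203.422 Y118.043
M4 S232
G01 X197.683 Y135.705 F3108
G01 X182.659 Y146.621
G01 X164.087 Y146.621
G01 X149.063 Y135.705
G01 X143.324 Y118.043
G01 X149.063 Y100.381
G01 X164.087 Y89.465
G01 X182.659 Y89.465
G01 X197.683 Y100.381
G01 X203.422 Y118.043
M5
G0 X52.897 Y216.870
M4 S232
G01 X116.865 Y162.218 F3108
G01 X69.497 Y184.200
G01 X52.897 Y216.870
M5
G0 X0.000 Y0.000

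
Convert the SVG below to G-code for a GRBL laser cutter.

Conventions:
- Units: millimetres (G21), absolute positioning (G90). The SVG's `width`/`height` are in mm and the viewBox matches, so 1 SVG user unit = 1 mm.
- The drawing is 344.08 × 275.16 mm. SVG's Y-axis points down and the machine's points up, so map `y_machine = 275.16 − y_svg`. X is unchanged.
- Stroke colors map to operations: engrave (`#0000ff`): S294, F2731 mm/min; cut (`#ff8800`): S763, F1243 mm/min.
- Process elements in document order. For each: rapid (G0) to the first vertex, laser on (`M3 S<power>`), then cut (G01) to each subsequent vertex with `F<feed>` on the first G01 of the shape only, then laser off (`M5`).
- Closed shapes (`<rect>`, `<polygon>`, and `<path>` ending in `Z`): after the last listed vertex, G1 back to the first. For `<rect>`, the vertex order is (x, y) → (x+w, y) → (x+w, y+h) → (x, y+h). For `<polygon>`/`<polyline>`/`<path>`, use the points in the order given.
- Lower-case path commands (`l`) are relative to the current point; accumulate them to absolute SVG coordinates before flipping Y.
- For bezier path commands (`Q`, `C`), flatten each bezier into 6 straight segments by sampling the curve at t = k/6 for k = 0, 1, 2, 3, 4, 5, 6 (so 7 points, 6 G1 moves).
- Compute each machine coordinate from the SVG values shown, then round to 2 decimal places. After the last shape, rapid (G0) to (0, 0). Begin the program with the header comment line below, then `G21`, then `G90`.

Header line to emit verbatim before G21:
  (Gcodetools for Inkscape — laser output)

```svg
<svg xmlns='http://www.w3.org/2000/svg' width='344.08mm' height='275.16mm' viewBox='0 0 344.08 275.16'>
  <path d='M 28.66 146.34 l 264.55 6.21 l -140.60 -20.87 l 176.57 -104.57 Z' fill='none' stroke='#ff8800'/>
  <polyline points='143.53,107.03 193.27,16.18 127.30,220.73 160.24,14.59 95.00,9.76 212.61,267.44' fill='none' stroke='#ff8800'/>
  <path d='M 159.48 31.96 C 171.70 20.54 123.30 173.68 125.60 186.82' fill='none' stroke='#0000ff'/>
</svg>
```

viewBox `0 0 344.08 275.16` with mm width/height → 1 unit = 1 mm. Flip: y_m = 275.16 − y_svg.

**Shape 1** — `<path>` closed polygon, stroke `#ff8800` → cut (S763, F1243). Machine vertices: (28.66,128.82) → (293.21,122.61) → (152.61,143.48) → (329.18,248.05) → (28.66,128.82). Closed: final G1 returns to the first vertex.

**Shape 2** — `<polyline>` open polyline, stroke `#ff8800` → cut (S763, F1243). Machine vertices: (143.53,168.13) → (193.27,258.98) → (127.30,54.43) → (160.24,260.57) → (95.00,265.40) → (212.61,7.72). Open path.

**Shape 3** — `<path>` cubic bezier, stroke `#0000ff` → engrave (S294, F2731). Control points (SVG): P0=(159.48,31.96), P1=(171.70,20.54), P2=(123.30,173.68), P3=(125.60,186.82); sampled at t=k/6. Machine vertices: (159.48,243.20) → (161.05,236.61) → (155.62,211.05) → (146.26,174.98) → (136.08,136.87) → (128.16,105.17) → (125.60,88.34). Open path.

(Gcodetools for Inkscape — laser output)
G21
G90
G0 X28.66 Y128.82
M3 S763
G01 X293.21 Y122.61 F1243
G01 X152.61 Y143.48
G01 X329.18 Y248.05
G01 X28.66 Y128.82
M5
G0 X143.53 Y168.13
M3 S763
G01 X193.27 Y258.98 F1243
G01 X127.30 Y54.43
G01 X160.24 Y260.57
G01 X95.00 Y265.40
G01 X212.61 Y7.72
M5
G0 X159.48 Y243.20
M3 S294
G01 X161.05 Y236.61 F2731
G01 X155.62 Y211.05
G01 X146.26 Y174.98
G01 X136.08 Y136.87
G01 X128.16 Y105.17
G01 X125.60 Y88.34
M5
G0 X0.00 Y0.00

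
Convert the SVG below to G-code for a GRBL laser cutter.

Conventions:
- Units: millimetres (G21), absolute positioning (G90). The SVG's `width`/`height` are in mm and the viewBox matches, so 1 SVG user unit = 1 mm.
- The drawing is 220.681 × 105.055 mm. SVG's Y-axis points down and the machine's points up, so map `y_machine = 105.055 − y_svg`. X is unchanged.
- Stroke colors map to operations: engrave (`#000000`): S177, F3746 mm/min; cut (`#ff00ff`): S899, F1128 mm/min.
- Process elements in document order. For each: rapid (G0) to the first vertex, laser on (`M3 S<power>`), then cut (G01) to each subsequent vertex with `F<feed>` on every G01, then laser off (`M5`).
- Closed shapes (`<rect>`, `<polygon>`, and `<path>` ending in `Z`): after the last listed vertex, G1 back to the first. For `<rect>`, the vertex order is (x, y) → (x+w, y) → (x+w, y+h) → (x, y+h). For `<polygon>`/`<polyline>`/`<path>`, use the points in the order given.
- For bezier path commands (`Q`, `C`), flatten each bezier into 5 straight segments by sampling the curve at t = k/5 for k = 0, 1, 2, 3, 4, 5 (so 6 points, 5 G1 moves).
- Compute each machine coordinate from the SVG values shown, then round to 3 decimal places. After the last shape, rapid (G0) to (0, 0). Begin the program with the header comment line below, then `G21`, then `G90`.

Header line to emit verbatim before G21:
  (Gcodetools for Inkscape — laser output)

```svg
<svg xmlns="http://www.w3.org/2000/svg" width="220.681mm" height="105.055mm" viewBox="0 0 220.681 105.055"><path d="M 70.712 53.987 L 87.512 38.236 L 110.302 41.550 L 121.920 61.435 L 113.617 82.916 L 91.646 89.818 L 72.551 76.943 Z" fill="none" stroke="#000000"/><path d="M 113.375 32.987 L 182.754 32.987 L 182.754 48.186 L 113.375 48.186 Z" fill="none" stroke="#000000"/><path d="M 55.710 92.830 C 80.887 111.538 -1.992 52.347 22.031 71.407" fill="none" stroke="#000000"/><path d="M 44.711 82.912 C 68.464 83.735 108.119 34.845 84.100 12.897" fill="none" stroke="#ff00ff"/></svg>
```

(Gcodetools for Inkscape — laser output)
G21
G90
G0 X70.712 Y51.068
M3 S177
G01 X87.512 Y66.819 F3746
G01 X110.302 Y63.505 F3746
G01 X121.920 Y43.620 F3746
G01 X113.617 Y22.139 F3746
G01 X91.646 Y15.237 F3746
G01 X72.551 Y28.112 F3746
G01 X70.712 Y51.068 F3746
M5
G0 X113.375 Y72.068
M3 S177
G01 X182.754 Y72.068 F3746
G01 X182.754 Y56.869 F3746
G01 X113.375 Y56.869 F3746
G01 X113.375 Y72.068 F3746
M5
G0 X55.710 Y12.225
M3 S177
G01 X59.569 Y9.099 F3746
G01 X47.813 Y17.173 F3746
G01 X30.759 Y28.953 F3746
G01 X18.726 Y36.943 F3746
G01 X22.031 Y33.648 F3746
M5
G0 X44.711 Y22.143
M3 S899
G01 X60.234 Y27.002 F1128
G01 X75.755 Y40.112 F1128
G01 X87.452 Y57.794 F1128
G01 X91.507 Y76.369 F1128
G01 X84.100 Y92.158 F1128
M5
G0 X0.000 Y0.000

Since the viewBox matches the mm dimensions, user units are millimetres directly. The only transform is the Y-flip y_m = 105.055 − y_svg.

Shape 1 is a regular polygon drawn with `<path>`. Its stroke #000000 means engrave at S177, F3746. After flipping Y the toolpath is (70.712,51.068) → (87.512,66.819) → (110.302,63.505) → (121.920,43.620) → (113.617,22.139) → (91.646,15.237) → (72.551,28.112) → (70.712,51.068), returning to the start.

Shape 2 is a rectangle drawn with `<path>`. Its stroke #000000 means engrave at S177, F3746. After flipping Y the toolpath is (113.375,72.068) → (182.754,72.068) → (182.754,56.869) → (113.375,56.869) → (113.375,72.068), returning to the start.

Shape 3 is a cubic bezier drawn with `<path>`. Its stroke #000000 means engrave at S177, F3746. After flipping Y the toolpath is (55.710,12.225) → (59.569,9.099) → (47.813,17.173) → (30.759,28.953) → (18.726,36.943) → (22.031,33.648).

Shape 4 is a cubic bezier drawn with `<path>`. Its stroke #ff00ff means cut at S899, F1128. After flipping Y the toolpath is (44.711,22.143) → (60.234,27.002) → (75.755,40.112) → (87.452,57.794) → (91.507,76.369) → (84.100,92.158).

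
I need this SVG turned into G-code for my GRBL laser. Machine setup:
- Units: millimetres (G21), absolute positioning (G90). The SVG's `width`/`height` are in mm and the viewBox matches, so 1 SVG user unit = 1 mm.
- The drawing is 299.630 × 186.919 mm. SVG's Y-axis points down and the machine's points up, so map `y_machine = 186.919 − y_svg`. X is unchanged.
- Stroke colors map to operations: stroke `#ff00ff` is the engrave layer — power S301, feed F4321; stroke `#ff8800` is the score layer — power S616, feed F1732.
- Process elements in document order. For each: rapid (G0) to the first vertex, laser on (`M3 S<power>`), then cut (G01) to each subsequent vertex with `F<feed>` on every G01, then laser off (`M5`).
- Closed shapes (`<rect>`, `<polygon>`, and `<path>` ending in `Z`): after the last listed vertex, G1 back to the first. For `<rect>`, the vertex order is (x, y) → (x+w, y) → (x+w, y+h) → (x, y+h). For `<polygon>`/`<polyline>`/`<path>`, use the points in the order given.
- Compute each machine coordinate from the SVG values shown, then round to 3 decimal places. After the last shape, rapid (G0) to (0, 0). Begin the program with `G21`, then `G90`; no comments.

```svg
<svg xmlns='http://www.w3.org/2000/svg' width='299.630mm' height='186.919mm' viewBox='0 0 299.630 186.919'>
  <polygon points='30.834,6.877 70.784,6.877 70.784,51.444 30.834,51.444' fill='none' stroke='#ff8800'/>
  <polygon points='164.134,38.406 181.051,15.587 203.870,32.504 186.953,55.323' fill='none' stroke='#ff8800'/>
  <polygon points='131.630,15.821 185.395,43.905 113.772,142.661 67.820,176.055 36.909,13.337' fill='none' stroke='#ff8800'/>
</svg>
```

1 u = 1 mm; y_m = 186.919 − y.

[1] `<polygon>` rectangle, #ff8800→score S616 F1732: (30.834,180.042) → (70.784,180.042) → (70.784,135.475) → (30.834,135.475) → (30.834,180.042) (closed)

[2] `<polygon>` regular polygon, #ff8800→score S616 F1732: (164.134,148.513) → (181.051,171.332) → (203.870,154.415) → (186.953,131.596) → (164.134,148.513) (closed)

[3] `<polygon>` closed polygon, #ff8800→score S616 F1732: (131.630,171.098) → (185.395,143.014) → (113.772,44.258) → (67.820,10.864) → (36.909,173.582) → (131.630,171.098) (closed)

G21
G90
G0 X30.834 Y180.042
M3 S616
G01 X70.784 Y180.042 F1732
G01 X70.784 Y135.475 F1732
G01 X30.834 Y135.475 F1732
G01 X30.834 Y180.042 F1732
M5
G0 X164.134 Y148.513
M3 S616
G01 X181.051 Y171.332 F1732
G01 X203.870 Y154.415 F1732
G01 X186.953 Y131.596 F1732
G01 X164.134 Y148.513 F1732
M5
G0 X131.630 Y171.098
M3 S616
G01 X185.395 Y143.014 F1732
G01 X113.772 Y44.258 F1732
G01 X67.820 Y10.864 F1732
G01 X36.909 Y173.582 F1732
G01 X131.630 Y171.098 F1732
M5
G0 X0.000 Y0.000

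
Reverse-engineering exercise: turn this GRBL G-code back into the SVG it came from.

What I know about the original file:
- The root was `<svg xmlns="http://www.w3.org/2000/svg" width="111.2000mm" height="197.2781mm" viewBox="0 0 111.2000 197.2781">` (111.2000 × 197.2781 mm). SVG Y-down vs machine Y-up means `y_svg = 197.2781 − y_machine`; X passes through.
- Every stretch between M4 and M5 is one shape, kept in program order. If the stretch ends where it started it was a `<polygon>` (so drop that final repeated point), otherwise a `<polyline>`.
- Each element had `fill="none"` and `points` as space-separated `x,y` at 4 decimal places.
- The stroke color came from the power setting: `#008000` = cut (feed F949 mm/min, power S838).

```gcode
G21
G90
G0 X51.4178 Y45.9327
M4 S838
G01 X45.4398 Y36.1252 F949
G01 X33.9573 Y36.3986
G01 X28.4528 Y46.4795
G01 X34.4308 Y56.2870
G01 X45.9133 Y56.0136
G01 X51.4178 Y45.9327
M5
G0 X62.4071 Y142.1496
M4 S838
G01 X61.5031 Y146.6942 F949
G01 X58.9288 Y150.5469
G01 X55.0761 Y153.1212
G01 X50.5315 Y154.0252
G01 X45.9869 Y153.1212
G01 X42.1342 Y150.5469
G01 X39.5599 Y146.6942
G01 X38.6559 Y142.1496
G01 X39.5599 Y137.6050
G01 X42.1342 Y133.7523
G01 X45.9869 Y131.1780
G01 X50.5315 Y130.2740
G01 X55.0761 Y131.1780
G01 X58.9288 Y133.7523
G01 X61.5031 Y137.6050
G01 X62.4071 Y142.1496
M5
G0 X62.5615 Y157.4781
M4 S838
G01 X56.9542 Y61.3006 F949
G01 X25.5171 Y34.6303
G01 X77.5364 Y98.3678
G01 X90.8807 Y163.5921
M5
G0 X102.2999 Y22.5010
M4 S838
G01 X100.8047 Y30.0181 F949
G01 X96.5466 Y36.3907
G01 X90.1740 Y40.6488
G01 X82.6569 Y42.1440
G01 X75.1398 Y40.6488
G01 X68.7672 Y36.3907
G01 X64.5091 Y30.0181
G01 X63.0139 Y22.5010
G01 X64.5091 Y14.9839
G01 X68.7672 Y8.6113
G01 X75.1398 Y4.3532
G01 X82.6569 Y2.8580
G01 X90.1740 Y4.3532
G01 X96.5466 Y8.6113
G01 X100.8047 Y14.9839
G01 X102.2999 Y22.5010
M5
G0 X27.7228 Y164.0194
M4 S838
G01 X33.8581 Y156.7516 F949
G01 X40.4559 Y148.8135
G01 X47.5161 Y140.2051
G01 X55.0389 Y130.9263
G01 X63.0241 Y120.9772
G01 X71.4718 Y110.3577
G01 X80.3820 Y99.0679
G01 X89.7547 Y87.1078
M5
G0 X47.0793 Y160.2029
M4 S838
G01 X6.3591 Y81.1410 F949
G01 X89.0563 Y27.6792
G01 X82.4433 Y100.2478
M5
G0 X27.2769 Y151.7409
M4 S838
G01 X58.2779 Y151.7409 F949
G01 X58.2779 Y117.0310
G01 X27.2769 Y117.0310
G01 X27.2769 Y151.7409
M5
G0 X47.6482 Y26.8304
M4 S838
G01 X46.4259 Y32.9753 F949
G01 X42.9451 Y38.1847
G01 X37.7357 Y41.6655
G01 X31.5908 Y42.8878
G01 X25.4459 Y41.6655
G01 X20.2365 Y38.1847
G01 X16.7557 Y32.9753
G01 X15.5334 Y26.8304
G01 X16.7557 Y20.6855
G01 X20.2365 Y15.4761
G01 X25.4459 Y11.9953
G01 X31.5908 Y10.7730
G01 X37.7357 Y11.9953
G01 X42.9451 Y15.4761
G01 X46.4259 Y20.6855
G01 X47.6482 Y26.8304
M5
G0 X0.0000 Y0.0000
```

Machine Y-up, SVG Y-down with viewBox height 197.2781, so y_svg = 197.2781 − y_machine; X carries over. Every run uses S838, so all elements get stroke `#008000` (cut).

Run 1: The run returns to its start, so emit a `<polygon>` with points (Y-flipped): 51.4178,151.3454 45.4398,161.1529 33.9573,160.8795 28.4528,150.7986 34.4308,140.9911 45.9133,141.2645.

Run 2: The run returns to its start, so emit a `<polygon>` with points (Y-flipped): 62.4071,55.1285 61.5031,50.5839 58.9288,46.7312 55.0761,44.1569 50.5315,43.2529 45.9869,44.1569 42.1342,46.7312 39.5599,50.5839 38.6559,55.1285 39.5599,59.6731 42.1342,63.5258 45.9869,66.1001 50.5315,67.0041 55.0761,66.1001 58.9288,63.5258 61.5031,59.6731.

Run 3: The run is open, so emit a `<polyline>` with points (Y-flipped): 62.5615,39.8000 56.9542,135.9775 25.5171,162.6478 77.5364,98.9103 90.8807,33.6860.

Run 4: The run returns to its start, so emit a `<polygon>` with points (Y-flipped): 102.2999,174.7771 100.8047,167.2600 96.5466,160.8874 90.1740,156.6293 82.6569,155.1341 75.1398,156.6293 68.7672,160.8874 64.5091,167.2600 63.0139,174.7771 64.5091,182.2942 68.7672,188.6668 75.1398,192.9249 82.6569,194.4201 90.1740,192.9249 96.5466,188.6668 100.8047,182.2942.

Run 5: The run is open, so emit a `<polyline>` with points (Y-flipped): 27.7228,33.2587 33.8581,40.5265 40.4559,48.4646 47.5161,57.0730 55.0389,66.3518 63.0241,76.3009 71.4718,86.9204 80.3820,98.2102 89.7547,110.1703.

Run 6: The run is open, so emit a `<polyline>` with points (Y-flipped): 47.0793,37.0752 6.3591,116.1371 89.0563,169.5989 82.4433,97.0303.

Run 7: The run returns to its start, so emit a `<polygon>` with points (Y-flipped): 27.2769,45.5372 58.2779,45.5372 58.2779,80.2471 27.2769,80.2471.

Run 8: The run returns to its start, so emit a `<polygon>` with points (Y-flipped): 47.6482,170.4477 46.4259,164.3028 42.9451,159.0934 37.7357,155.6126 31.5908,154.3903 25.4459,155.6126 20.2365,159.0934 16.7557,164.3028 15.5334,170.4477 16.7557,176.5926 20.2365,181.8020 25.4459,185.2828 31.5908,186.5051 37.7357,185.2828 42.9451,181.8020 46.4259,176.5926.

<svg xmlns="http://www.w3.org/2000/svg" width="111.2000mm" height="197.2781mm" viewBox="0 0 111.2000 197.2781">
  <polygon points="51.4178,151.3454 45.4398,161.1529 33.9573,160.8795 28.4528,150.7986 34.4308,140.9911 45.9133,141.2645" fill="none" stroke="#008000"/>
  <polygon points="62.4071,55.1285 61.5031,50.5839 58.9288,46.7312 55.0761,44.1569 50.5315,43.2529 45.9869,44.1569 42.1342,46.7312 39.5599,50.5839 38.6559,55.1285 39.5599,59.6731 42.1342,63.5258 45.9869,66.1001 50.5315,67.0041 55.0761,66.1001 58.9288,63.5258 61.5031,59.6731" fill="none" stroke="#008000"/>
  <polyline points="62.5615,39.8000 56.9542,135.9775 25.5171,162.6478 77.5364,98.9103 90.8807,33.6860" fill="none" stroke="#008000"/>
  <polygon points="102.2999,174.7771 100.8047,167.2600 96.5466,160.8874 90.1740,156.6293 82.6569,155.1341 75.1398,156.6293 68.7672,160.8874 64.5091,167.2600 63.0139,174.7771 64.5091,182.2942 68.7672,188.6668 75.1398,192.9249 82.6569,194.4201 90.1740,192.9249 96.5466,188.6668 100.8047,182.2942" fill="none" stroke="#008000"/>
  <polyline points="27.7228,33.2587 33.8581,40.5265 40.4559,48.4646 47.5161,57.0730 55.0389,66.3518 63.0241,76.3009 71.4718,86.9204 80.3820,98.2102 89.7547,110.1703" fill="none" stroke="#008000"/>
  <polyline points="47.0793,37.0752 6.3591,116.1371 89.0563,169.5989 82.4433,97.0303" fill="none" stroke="#008000"/>
  <polygon points="27.2769,45.5372 58.2779,45.5372 58.2779,80.2471 27.2769,80.2471" fill="none" stroke="#008000"/>
  <polygon points="47.6482,170.4477 46.4259,164.3028 42.9451,159.0934 37.7357,155.6126 31.5908,154.3903 25.4459,155.6126 20.2365,159.0934 16.7557,164.3028 15.5334,170.4477 16.7557,176.5926 20.2365,181.8020 25.4459,185.2828 31.5908,186.5051 37.7357,185.2828 42.9451,181.8020 46.4259,176.5926" fill="none" stroke="#008000"/>
</svg>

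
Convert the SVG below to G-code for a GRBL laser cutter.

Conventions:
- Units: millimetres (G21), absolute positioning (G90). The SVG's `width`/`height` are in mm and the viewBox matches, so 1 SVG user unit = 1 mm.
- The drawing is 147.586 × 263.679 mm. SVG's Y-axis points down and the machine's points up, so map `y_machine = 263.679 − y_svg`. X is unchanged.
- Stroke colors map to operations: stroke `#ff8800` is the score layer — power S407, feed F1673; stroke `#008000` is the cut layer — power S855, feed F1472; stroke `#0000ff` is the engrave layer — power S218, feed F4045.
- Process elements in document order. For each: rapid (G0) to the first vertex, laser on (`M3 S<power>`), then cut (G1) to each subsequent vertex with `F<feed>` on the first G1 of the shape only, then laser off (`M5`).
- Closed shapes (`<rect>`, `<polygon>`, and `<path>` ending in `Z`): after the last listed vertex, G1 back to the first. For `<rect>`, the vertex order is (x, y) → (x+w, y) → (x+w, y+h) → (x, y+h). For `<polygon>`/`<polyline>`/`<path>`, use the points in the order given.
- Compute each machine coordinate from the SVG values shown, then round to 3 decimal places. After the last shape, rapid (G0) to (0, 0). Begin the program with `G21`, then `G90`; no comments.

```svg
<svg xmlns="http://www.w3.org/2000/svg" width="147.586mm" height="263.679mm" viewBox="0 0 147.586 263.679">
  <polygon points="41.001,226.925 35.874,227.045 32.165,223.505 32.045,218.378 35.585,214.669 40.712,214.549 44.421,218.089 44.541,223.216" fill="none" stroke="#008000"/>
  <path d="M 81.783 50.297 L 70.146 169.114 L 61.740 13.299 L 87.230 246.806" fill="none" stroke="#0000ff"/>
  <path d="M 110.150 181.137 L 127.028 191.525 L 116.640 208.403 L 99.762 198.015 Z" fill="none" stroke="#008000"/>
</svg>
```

G21
G90
G0 X41.001 Y36.754
M3 S855
G1 X35.874 Y36.634 F1472
G1 X32.165 Y40.174
G1 X32.045 Y45.301
G1 X35.585 Y49.010
G1 X40.712 Y49.130
G1 X44.421 Y45.590
G1 X44.541 Y40.463
G1 X41.001 Y36.754
M5
G0 X81.783 Y213.382
M3 S218
G1 X70.146 Y94.565 F4045
G1 X61.740 Y250.380
G1 X87.230 Y16.873
M5
G0 X110.150 Y82.542
M3 S855
G1 X127.028 Y72.154 F1472
G1 X116.640 Y55.276
G1 X99.762 Y65.664
G1 X110.150 Y82.542
M5
G0 X0.000 Y0.000

1 u = 1 mm; y_m = 263.679 − y.

[1] `<polygon>` regular polygon, #008000→cut S855 F1472: (41.001,36.754) → (35.874,36.634) → (32.165,40.174) → (32.045,45.301) → (35.585,49.010) → (40.712,49.130) → (44.421,45.590) → (44.541,40.463) → (41.001,36.754) (closed)

[2] `<path>` open polyline, #0000ff→engrave S218 F4045: (81.783,213.382) → (70.146,94.565) → (61.740,250.380) → (87.230,16.873)

[3] `<path>` regular polygon, #008000→cut S855 F1472: (110.150,82.542) → (127.028,72.154) → (116.640,55.276) → (99.762,65.664) → (110.150,82.542) (closed)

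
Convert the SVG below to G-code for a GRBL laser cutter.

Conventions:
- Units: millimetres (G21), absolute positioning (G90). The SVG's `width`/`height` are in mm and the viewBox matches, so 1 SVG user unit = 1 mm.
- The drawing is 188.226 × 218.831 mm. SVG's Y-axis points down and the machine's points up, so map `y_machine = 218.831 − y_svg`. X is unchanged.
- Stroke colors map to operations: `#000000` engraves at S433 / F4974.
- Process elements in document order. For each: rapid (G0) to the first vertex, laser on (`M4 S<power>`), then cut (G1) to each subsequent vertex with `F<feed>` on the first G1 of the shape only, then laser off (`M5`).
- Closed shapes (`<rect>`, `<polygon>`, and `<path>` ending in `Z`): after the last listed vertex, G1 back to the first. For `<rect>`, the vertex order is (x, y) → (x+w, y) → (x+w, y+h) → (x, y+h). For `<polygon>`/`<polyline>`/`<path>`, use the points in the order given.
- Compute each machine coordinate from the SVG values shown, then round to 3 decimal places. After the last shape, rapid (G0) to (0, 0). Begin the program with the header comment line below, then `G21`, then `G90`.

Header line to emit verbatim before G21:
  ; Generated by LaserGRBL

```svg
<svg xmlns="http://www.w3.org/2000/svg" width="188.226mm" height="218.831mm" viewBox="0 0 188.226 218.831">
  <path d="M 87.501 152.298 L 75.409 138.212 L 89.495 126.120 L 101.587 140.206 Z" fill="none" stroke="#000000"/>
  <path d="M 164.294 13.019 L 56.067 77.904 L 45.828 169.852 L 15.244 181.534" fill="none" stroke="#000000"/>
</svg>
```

1 u = 1 mm; y_m = 218.831 − y.

[1] `<path>` regular polygon, #000000→engrave S433 F4974: (87.501,66.533) → (75.409,80.619) → (89.495,92.711) → (101.587,78.625) → (87.501,66.533) (closed)

[2] `<path>` open polyline, #000000→engrave S433 F4974: (164.294,205.812) → (56.067,140.927) → (45.828,48.979) → (15.244,37.297)

; Generated by LaserGRBL
G21
G90
G0 X87.501 Y66.533
M4 S433
G1 X75.409 Y80.619 F4974
G1 X89.495 Y92.711
G1 X101.587 Y78.625
G1 X87.501 Y66.533
M5
G0 X164.294 Y205.812
M4 S433
G1 X56.067 Y140.927 F4974
G1 X45.828 Y48.979
G1 X15.244 Y37.297
M5
G0 X0.000 Y0.000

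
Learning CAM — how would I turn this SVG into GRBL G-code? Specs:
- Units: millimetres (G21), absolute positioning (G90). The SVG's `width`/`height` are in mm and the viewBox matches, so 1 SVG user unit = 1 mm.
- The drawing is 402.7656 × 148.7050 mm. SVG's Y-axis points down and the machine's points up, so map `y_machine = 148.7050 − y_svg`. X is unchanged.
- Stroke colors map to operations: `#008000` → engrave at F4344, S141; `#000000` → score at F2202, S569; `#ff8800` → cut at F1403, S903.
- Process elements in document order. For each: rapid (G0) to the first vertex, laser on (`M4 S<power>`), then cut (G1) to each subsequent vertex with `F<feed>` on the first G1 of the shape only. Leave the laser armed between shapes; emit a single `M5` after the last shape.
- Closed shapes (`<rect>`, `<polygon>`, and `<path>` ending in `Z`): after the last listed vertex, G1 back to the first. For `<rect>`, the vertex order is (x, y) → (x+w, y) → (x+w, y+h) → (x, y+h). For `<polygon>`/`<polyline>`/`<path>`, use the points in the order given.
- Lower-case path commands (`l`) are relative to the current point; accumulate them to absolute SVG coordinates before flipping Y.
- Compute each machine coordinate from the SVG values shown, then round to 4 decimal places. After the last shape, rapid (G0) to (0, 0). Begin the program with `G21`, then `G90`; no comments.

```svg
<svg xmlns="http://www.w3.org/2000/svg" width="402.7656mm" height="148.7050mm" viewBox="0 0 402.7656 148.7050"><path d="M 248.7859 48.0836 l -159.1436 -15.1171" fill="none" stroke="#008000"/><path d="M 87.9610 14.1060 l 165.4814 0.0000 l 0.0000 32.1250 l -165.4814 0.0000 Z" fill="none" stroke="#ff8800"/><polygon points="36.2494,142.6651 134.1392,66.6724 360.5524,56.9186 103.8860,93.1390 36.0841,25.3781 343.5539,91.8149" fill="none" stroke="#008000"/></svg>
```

G21
G90
G0 X248.7859 Y100.6214
M4 S141
G1 X89.6423 Y115.7385 F4344
G0 X87.9610 Y134.5990
M4 S903
G1 X253.4424 Y134.5990 F1403
G1 X253.4424 Y102.4740
G1 X87.9610 Y102.4740
G1 X87.9610 Y134.5990
G0 X36.2494 Y6.0399
M4 S141
G1 X134.1392 Y82.0326 F4344
G1 X360.5524 Y91.7864
G1 X103.8860 Y55.5660
G1 X36.0841 Y123.3269
G1 X343.5539 Y56.8901
G1 X36.2494 Y6.0399
M5
G0 X0.0000 Y0.0000

1 u = 1 mm; y_m = 148.7050 − y.

[1] `<path>` line segment, #008000→engrave S141 F4344: (248.7859,100.6214) → (89.6423,115.7385)

[2] `<path>` rectangle, #ff8800→cut S903 F1403: (87.9610,134.5990) → (253.4424,134.5990) → (253.4424,102.4740) → (87.9610,102.4740) → (87.9610,134.5990) (closed)

[3] `<polygon>` closed polygon, #008000→engrave S141 F4344: (36.2494,6.0399) → (134.1392,82.0326) → (360.5524,91.7864) → (103.8860,55.5660) → (36.0841,123.3269) → (343.5539,56.8901) → (36.2494,6.0399) (closed)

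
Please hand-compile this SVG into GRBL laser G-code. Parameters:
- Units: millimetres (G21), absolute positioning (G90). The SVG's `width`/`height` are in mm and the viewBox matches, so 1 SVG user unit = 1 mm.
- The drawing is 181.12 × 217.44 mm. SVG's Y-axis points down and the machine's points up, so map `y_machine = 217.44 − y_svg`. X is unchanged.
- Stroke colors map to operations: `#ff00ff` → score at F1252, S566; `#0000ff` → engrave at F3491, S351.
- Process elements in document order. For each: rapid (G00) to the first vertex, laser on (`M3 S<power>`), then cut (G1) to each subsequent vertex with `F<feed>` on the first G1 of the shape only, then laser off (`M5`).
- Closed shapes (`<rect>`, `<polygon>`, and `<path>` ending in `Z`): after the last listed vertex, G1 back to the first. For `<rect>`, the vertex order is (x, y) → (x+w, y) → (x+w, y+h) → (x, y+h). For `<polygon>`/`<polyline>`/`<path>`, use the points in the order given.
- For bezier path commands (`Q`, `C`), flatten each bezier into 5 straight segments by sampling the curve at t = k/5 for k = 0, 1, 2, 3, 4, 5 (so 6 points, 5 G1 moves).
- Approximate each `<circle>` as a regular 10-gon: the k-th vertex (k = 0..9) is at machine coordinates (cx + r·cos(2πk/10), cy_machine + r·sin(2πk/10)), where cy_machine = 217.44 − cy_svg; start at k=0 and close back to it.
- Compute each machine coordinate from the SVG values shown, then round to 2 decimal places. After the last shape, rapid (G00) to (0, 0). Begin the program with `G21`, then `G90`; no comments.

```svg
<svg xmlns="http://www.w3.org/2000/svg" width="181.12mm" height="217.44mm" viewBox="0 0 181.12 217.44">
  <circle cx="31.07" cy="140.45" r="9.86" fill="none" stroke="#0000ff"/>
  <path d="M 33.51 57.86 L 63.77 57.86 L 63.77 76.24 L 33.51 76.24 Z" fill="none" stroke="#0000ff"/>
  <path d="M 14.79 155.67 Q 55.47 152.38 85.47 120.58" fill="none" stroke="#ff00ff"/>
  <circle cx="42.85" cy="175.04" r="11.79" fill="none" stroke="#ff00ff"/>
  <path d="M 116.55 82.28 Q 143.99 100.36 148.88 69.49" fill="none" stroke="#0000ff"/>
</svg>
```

Since the viewBox matches the mm dimensions, user units are millimetres directly. The only transform is the Y-flip y_m = 217.44 − y_svg.

Shape 1 is a circle drawn with `<circle>`. Its stroke #0000ff means engrave at S351, F3491. After flipping Y the toolpath is (40.93,76.99) → (39.05,82.79) → (34.12,86.37) → (28.02,86.37) → (23.09,82.79) → (21.21,76.99) → (23.09,71.19) → (28.02,67.61) → (34.12,67.61) → (39.05,71.19) → (40.93,76.99), returning to the start.

Shape 2 is a rectangle drawn with `<path>`. Its stroke #0000ff means engrave at S351, F3491. After flipping Y the toolpath is (33.51,159.58) → (63.77,159.58) → (63.77,141.20) → (33.51,141.20) → (33.51,159.58), returning to the start.

Shape 3 is a quadratic bezier drawn with `<path>`. Its stroke #ff00ff means score at S566, F1252. After flipping Y the toolpath is (14.79,61.77) → (30.63,64.23) → (45.63,68.96) → (59.76,75.98) → (73.04,85.28) → (85.47,96.86).

Shape 4 is a circle drawn with `<circle>`. Its stroke #ff00ff means score at S566, F1252. After flipping Y the toolpath is (54.64,42.40) → (52.39,49.33) → (46.49,53.61) → (39.21,53.61) → (33.31,49.33) → (31.06,42.40) → (33.31,35.47) → (39.21,31.19) → (46.49,31.19) → (52.39,35.47) → (54.64,42.40), returning to the start.

Shape 5 is a quadratic bezier drawn with `<path>`. Its stroke #0000ff means engrave at S351, F3491. After flipping Y the toolpath is (116.55,135.16) → (126.62,129.89) → (134.89,128.53) → (141.36,131.09) → (146.02,137.56) → (148.88,147.95).

G21
G90
G00 X40.93 Y76.99
M3 S351
G1 X39.05 Y82.79 F3491
G1 X34.12 Y86.37
G1 X28.02 Y86.37
G1 X23.09 Y82.79
G1 X21.21 Y76.99
G1 X23.09 Y71.19
G1 X28.02 Y67.61
G1 X34.12 Y67.61
G1 X39.05 Y71.19
G1 X40.93 Y76.99
M5
G00 X33.51 Y159.58
M3 S351
G1 X63.77 Y159.58 F3491
G1 X63.77 Y141.20
G1 X33.51 Y141.20
G1 X33.51 Y159.58
M5
G00 X14.79 Y61.77
M3 S566
G1 X30.63 Y64.23 F1252
G1 X45.63 Y68.96
G1 X59.76 Y75.98
G1 X73.04 Y85.28
G1 X85.47 Y96.86
M5
G00 X54.64 Y42.40
M3 S566
G1 X52.39 Y49.33 F1252
G1 X46.49 Y53.61
G1 X39.21 Y53.61
G1 X33.31 Y49.33
G1 X31.06 Y42.40
G1 X33.31 Y35.47
G1 X39.21 Y31.19
G1 X46.49 Y31.19
G1 X52.39 Y35.47
G1 X54.64 Y42.40
M5
G00 X116.55 Y135.16
M3 S351
G1 X126.62 Y129.89 F3491
G1 X134.89 Y128.53
G1 X141.36 Y131.09
G1 X146.02 Y137.56
G1 X148.88 Y147.95
M5
G00 X0.00 Y0.00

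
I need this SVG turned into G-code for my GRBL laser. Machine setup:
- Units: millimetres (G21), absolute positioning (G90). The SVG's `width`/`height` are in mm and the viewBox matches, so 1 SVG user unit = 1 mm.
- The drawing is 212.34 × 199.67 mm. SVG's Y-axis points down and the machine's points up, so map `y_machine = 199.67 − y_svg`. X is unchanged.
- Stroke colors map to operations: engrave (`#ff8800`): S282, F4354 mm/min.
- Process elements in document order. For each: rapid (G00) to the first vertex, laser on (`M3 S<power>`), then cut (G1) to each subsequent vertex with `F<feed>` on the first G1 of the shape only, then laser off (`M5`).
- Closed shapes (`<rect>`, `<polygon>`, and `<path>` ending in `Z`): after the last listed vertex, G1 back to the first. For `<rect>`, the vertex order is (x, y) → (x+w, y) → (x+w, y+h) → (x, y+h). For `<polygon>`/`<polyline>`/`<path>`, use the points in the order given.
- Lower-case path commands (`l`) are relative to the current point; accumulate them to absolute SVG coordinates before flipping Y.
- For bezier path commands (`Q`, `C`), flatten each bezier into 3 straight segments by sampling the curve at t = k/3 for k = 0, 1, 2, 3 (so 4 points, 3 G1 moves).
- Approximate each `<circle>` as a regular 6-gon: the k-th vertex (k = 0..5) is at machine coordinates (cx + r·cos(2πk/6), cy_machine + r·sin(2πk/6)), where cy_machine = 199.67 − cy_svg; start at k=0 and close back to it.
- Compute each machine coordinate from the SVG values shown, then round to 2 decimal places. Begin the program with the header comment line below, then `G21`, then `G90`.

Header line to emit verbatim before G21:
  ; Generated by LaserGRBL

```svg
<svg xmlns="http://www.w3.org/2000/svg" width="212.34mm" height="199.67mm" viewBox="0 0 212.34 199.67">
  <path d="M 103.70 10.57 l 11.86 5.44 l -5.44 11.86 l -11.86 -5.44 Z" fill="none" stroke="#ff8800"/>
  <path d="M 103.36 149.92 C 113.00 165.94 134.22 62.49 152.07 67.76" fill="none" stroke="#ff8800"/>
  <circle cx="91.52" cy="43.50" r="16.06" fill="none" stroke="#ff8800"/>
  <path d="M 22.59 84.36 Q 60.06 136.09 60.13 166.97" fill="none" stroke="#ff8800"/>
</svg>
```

viewBox `0 0 212.34 199.67` with mm width/height → 1 unit = 1 mm. Flip: y_m = 199.67 − y_svg.

**Shape 1** — `<path>` regular polygon, stroke `#ff8800` → engrave (S282, F4354). Machine vertices: (103.70,189.10) → (115.56,183.66) → (110.12,171.80) → (98.26,177.24) → (103.70,189.10). Closed: final G1 returns to the first vertex.

**Shape 2** — `<path>` cubic bezier, stroke `#ff8800` → engrave (S282, F4354). Control points (SVG): P0=(103.36,149.92), P1=(113.00,165.94), P2=(134.22,62.49), P3=(152.07,67.76); sampled at t=k/3. Machine vertices: (103.36,49.75) → (116.31,65.10) → (133.65,109.39) → (152.07,131.91). Open path.

**Shape 3** — `<circle>` circle, stroke `#ff8800` → engrave (S282, F4354). Machine vertices: (107.58,156.17) → (99.55,170.08) → (83.49,170.08) → (75.46,156.17) → (83.49,142.26) → (99.55,142.26) → (107.58,156.17). Closed: final G1 returns to the first vertex.

**Shape 4** — `<path>` quadratic bezier, stroke `#ff8800` → engrave (S282, F4354). Control points (SVG): P0=(22.59,84.36), P1=(60.06,136.09), P2=(60.13,166.97); sampled at t=k/3. Machine vertices: (22.59,115.31) → (43.41,83.14) → (55.93,55.60) → (60.13,32.70). Open path.

; Generated by LaserGRBL
G21
G90
G00 X103.70 Y189.10
M3 S282
G1 X115.56 Y183.66 F4354
G1 X110.12 Y171.80
G1 X98.26 Y177.24
G1 X103.70 Y189.10
M5
G00 X103.36 Y49.75
M3 S282
G1 X116.31 Y65.10 F4354
G1 X133.65 Y109.39
G1 X152.07 Y131.91
M5
G00 X107.58 Y156.17
M3 S282
G1 X99.55 Y170.08 F4354
G1 X83.49 Y170.08
G1 X75.46 Y156.17
G1 X83.49 Y142.26
G1 X99.55 Y142.26
G1 X107.58 Y156.17
M5
G00 X22.59 Y115.31
M3 S282
G1 X43.41 Y83.14 F4354
G1 X55.93 Y55.60
G1 X60.13 Y32.70
M5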